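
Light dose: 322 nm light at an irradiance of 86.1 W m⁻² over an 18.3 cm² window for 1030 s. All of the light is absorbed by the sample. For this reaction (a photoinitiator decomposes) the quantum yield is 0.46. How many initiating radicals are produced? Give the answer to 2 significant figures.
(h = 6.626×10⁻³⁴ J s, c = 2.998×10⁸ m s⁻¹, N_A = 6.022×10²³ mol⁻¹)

1.2×10²⁰ initiating radicals

Photon energy at 322 nm: hc/λ = (6.626×10⁻³⁴)(2.998×10⁸)/(322×10⁻⁹) = 6.169×10⁻¹⁹ J.
Energy delivered: (86.1 W m⁻²)(18.3×10⁻⁴ m²)(1030 s) = 162.3 J.
Photons incident: 162.3 / 6.169×10⁻¹⁹ = 2.631×10²⁰, i.e. 2.631×10²⁰/6.022×10²³ = 4.369×10⁻⁴ mol.
Product: Φ × n_abs = 0.46 × 4.369×10⁻⁴ = 2.010×10⁻⁴ mol.
As a count: 2.010×10⁻⁴ × 6.022×10²³ = 1.2×10²⁰.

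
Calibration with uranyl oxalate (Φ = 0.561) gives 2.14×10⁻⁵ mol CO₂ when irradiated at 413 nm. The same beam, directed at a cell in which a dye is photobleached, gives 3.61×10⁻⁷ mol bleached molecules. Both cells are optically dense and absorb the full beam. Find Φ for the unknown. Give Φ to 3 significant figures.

Φ = 0.00946

Photons absorbed by the actinometer: 2.14×10⁻⁵ / 0.561 = 3.815×10⁻⁵ mol.
Φ(unknown) = 3.61×10⁻⁷ / 3.815×10⁻⁵ = 0.00946.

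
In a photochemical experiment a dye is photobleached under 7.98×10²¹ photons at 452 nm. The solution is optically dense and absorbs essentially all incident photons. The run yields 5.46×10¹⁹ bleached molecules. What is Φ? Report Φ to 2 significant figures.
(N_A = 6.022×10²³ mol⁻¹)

Product: 5.46×10¹⁹ / 6.022×10²³ = 9.067×10⁻⁵ mol.
Moles of photons: 7.98×10²¹ / 6.022×10²³ = 0.01325 mol.
Φ = 9.067×10⁻⁵ mol / 0.01325 mol photons = 0.0068.

Φ = 0.0068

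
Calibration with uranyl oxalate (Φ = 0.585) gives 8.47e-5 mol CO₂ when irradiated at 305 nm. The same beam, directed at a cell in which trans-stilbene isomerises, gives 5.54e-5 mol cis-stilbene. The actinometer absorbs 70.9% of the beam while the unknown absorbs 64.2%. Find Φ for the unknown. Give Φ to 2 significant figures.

Photons absorbed by the actinometer: 8.47e-5 / 0.585 = 1.448e-4 mol.
Incident flux: 1.448e-4 / 0.709 = 2.042e-4 einstein.
Absorbed by unknown: 0.642 × 2.042e-4 = 1.311e-4 mol.
Φ(unknown) = 5.54e-5 / 1.311e-4 = 0.42.

Φ = 0.42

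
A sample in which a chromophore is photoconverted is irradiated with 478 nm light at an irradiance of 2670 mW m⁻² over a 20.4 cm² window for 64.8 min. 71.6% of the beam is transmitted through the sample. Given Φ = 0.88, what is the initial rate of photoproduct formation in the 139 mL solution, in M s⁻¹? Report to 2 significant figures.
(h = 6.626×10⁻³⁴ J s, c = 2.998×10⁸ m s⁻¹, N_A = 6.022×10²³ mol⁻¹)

3.9×10⁻⁸ M s⁻¹

Photon energy at 478 nm: hc/λ = (6.626×10⁻³⁴)(2.998×10⁸)/(478×10⁻⁹) = 4.156×10⁻¹⁹ J.
Energy delivered: (2670 mW m⁻²)(20.4×10⁻⁴ m²)(3888 s) = 21.18 J.
Photons incident: 21.18 / 4.156×10⁻¹⁹ = 5.096×10¹⁹, i.e. 5.096×10¹⁹/6.022×10²³ = 8.462×10⁻⁵ mol.
Fraction absorbed: 1 − 71.6/100 = 0.2840.
Photons absorbed: 0.2840 × 8.462×10⁻⁵ = 2.403×10⁻⁵ mol.
Product formed: 0.88 × 2.403×10⁻⁵ = 2.115×10⁻⁵ mol.
Rate: 2.115×10⁻⁵ mol / (3888 s × 0.139 L) = 3.9×10⁻⁸ M s⁻¹.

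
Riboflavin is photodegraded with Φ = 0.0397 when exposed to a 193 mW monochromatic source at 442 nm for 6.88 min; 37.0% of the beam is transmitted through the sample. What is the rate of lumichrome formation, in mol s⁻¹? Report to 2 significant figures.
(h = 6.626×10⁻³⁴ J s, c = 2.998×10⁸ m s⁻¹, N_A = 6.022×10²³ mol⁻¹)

Photon energy at 442 nm: hc/λ = (6.626×10⁻³⁴)(2.998×10⁸)/(442×10⁻⁹) = 4.494×10⁻¹⁹ J.
Energy delivered: (193 mW)(412.8 s) = 79.67 J.
Photons incident: 79.67 / 4.494×10⁻¹⁹ = 1.773×10²⁰, i.e. 1.773×10²⁰/6.022×10²³ = 2.944×10⁻⁴ mol.
Fraction absorbed: 1 − 37.0/100 = 0.6300.
Photons absorbed: 0.6300 × 2.944×10⁻⁴ = 1.855×10⁻⁴ mol.
Product formed: 0.0397 × 1.855×10⁻⁴ = 7.364×10⁻⁶ mol.
Rate: 7.364×10⁻⁶ / 412.8 s = 1.8×10⁻⁸ mol s⁻¹.

1.8×10⁻⁸ mol s⁻¹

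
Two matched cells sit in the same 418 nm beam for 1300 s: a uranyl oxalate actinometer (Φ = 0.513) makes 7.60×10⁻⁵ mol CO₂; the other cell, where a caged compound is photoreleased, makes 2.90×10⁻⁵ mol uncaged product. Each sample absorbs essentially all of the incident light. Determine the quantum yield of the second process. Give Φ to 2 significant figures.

Φ = 0.20

Photons absorbed by the actinometer: 7.60×10⁻⁵ / 0.513 = 1.481×10⁻⁴ mol.
Φ(unknown) = 2.90×10⁻⁵ / 1.481×10⁻⁴ = 0.20.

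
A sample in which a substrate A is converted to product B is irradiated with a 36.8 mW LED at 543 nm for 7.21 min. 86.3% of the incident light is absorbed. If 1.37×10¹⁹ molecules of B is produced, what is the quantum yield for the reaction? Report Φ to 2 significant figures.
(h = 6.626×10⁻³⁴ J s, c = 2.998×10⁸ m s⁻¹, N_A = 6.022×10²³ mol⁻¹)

Product: 1.37×10¹⁹ / 6.022×10²³ = 2.275×10⁻⁵ mol.
Photon energy at 543 nm: hc/λ = (6.626×10⁻³⁴)(2.998×10⁸)/(543×10⁻⁹) = 3.658×10⁻¹⁹ J.
Energy delivered: (36.8 mW)(432.6 s) = 15.92 J.
Photons incident: 15.92 / 3.658×10⁻¹⁹ = 4.352×10¹⁹, i.e. 4.352×10¹⁹/6.022×10²³ = 7.227×10⁻⁵ mol.
Photons absorbed: 0.863 × 7.227×10⁻⁵ = 6.237×10⁻⁵ mol.
Φ = 2.275×10⁻⁵ mol / 6.237×10⁻⁵ mol photons = 0.36.

Φ = 0.36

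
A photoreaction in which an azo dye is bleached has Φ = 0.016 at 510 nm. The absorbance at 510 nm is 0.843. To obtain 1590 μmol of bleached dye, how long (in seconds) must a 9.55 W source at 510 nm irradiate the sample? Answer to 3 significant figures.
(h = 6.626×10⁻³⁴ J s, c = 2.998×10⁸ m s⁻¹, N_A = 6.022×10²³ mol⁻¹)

Product: 1590 μmol = 0.00159 mol.
Photons that must be absorbed: 0.00159 / 0.016 = 0.09938 mol.
Fraction absorbed: 1 − 10^(−0.843) = 0.8565.
Incident photons needed: 0.09938 / 0.8565 = 0.1160 mol.
Photon energy: hc/λ = 3.895×10⁻¹⁹ J; per mole, 2.346×10⁵ J mol⁻¹.
Energy required: 0.1160 × 2.346×10⁵ = 2.721×10⁴ J.
Time: 2.721×10⁴ J / 9.55 W = 2850 s.

t ≈ 2850 s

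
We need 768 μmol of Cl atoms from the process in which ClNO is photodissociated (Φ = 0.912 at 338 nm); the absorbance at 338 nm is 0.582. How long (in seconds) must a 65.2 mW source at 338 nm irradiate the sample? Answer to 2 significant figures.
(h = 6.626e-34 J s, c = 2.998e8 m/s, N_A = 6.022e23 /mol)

t ≈ 6200 s

Product: 768 μmol = 7.68e-4 mol.
Photons that must be absorbed: 7.68e-4 / 0.912 = 8.421e-4 mol.
Fraction absorbed: 1 − 10^(−0.582) = 0.7382.
Incident photons needed: 8.421e-4 / 0.7382 = 0.001141 mol.
Photon energy: hc/λ = 5.877e-19 J; per mole, 3.539e5 J mol⁻¹.
Energy required: 0.001141 × 3.539e5 = 403.8 J.
Time: 403.8 J / 0.0652 W = 6200 s.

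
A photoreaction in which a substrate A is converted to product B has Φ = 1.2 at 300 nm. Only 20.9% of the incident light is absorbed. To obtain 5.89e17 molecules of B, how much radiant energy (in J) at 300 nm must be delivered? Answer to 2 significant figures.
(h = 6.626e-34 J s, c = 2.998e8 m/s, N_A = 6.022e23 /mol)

1.6 J

Product: 5.89e17 / 6.022e23 = 9.781e-7 mol.
Photons that must be absorbed: 9.781e-7 / 1.2 = 8.151e-7 mol.
Incident photons needed: 8.151e-7 / 0.209 = 3.900e-6 mol.
Photon energy: hc/λ = 6.622e-19 J; per mole, 3.988e5 J mol⁻¹.
Energy required: 3.900e-6 × 3.988e5 = 1.6 J.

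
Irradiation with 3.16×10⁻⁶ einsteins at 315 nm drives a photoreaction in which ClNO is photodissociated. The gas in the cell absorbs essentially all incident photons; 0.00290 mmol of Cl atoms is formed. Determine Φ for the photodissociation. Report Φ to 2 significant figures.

Product: 0.00290 mmol = 2.90×10⁻⁶ mol.
Φ = 2.90×10⁻⁶ mol / 3.16×10⁻⁶ mol photons = 0.92.

Φ = 0.92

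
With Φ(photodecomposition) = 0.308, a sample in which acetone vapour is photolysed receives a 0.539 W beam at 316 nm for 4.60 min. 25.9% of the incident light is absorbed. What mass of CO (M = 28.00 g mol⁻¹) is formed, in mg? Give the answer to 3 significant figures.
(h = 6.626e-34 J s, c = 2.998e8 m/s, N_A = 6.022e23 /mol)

0.878 mg

Photon energy at 316 nm: hc/λ = (6.626e-34)(2.998e8)/(316e-9) = 6.286e-19 J.
Energy delivered: (0.539 W)(276 s) = 148.8 J.
Photons incident: 148.8 / 6.286e-19 = 2.367e20, i.e. 2.367e20/6.022e23 = 3.931e-4 mol.
Photons absorbed: 0.259 × 3.931e-4 = 1.018e-4 mol.
Product: Φ × n_abs = 0.308 × 1.018e-4 = 3.135e-5 mol.
Mass: 3.135e-5 × 28.00 = 8.778e-4 g = 0.878 mg.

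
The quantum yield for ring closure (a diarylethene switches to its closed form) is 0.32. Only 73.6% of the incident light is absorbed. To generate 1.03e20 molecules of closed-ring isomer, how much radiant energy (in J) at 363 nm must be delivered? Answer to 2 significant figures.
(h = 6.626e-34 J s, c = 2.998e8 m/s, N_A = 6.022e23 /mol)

Product: 1.03e20 / 6.022e23 = 1.710e-4 mol.
Photons that must be absorbed: 1.710e-4 / 0.32 = 5.344e-4 mol.
Incident photons needed: 5.344e-4 / 0.736 = 7.261e-4 mol.
Photon energy: hc/λ = 5.472e-19 J; per mole, 3.295e5 J mol⁻¹.
Energy required: 7.261e-4 × 3.295e5 = 240 J.

240 J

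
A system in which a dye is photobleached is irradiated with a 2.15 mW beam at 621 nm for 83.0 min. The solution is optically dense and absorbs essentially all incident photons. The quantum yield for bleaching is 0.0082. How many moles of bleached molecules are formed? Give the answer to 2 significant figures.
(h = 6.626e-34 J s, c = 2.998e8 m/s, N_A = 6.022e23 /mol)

Photon energy at 621 nm: hc/λ = (6.626e-34)(2.998e8)/(621e-9) = 3.199e-19 J.
Energy delivered: (2.15 mW)(4980 s) = 10.71 J.
Photons incident: 10.71 / 3.199e-19 = 3.348e19, i.e. 3.348e19/6.022e23 = 5.560e-5 mol.
Product: Φ × n_abs = 0.0082 × 5.560e-5 = 4.559e-7 mol.

4.6e-7 mol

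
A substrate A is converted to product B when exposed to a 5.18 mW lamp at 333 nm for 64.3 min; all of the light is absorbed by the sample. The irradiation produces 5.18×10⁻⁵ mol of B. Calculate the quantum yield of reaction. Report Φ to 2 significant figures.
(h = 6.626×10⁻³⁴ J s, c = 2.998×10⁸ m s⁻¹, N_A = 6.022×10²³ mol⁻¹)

Photon energy at 333 nm: hc/λ = (6.626×10⁻³⁴)(2.998×10⁸)/(333×10⁻⁹) = 5.965×10⁻¹⁹ J.
Energy delivered: (5.18 mW)(3858 s) = 19.98 J.
Photons incident: 19.98 / 5.965×10⁻¹⁹ = 3.350×10¹⁹, i.e. 3.350×10¹⁹/6.022×10²³ = 5.563×10⁻⁵ mol.
Φ = 5.18×10⁻⁵ mol / 5.563×10⁻⁵ mol photons = 0.93.

Φ = 0.93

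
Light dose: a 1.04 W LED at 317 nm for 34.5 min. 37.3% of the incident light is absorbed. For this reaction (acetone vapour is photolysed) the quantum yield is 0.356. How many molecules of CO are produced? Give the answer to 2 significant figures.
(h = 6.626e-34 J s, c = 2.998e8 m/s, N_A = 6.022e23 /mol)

Photon energy at 317 nm: hc/λ = (6.626e-34)(2.998e8)/(317e-9) = 6.266e-19 J.
Energy delivered: (1.04 W)(2070 s) = 2153 J.
Photons incident: 2153 / 6.266e-19 = 3.436e21, i.e. 3.436e21/6.022e23 = 0.005706 mol.
Photons absorbed: 0.373 × 0.005706 = 0.002128 mol.
Product: Φ × n_abs = 0.356 × 0.002128 = 7.576e-4 mol.
As a count: 7.576e-4 × 6.022e23 = 4.6e20.

4.6e20 molecules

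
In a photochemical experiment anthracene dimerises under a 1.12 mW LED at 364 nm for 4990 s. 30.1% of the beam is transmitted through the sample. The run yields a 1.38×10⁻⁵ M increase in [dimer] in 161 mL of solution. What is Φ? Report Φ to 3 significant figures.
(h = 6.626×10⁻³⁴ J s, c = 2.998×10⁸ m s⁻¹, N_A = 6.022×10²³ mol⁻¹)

Product: (1.38×10⁻⁵ M)(0.161 L) = 2.222×10⁻⁶ mol.
Photon energy at 364 nm: hc/λ = (6.626×10⁻³⁴)(2.998×10⁸)/(364×10⁻⁹) = 5.457×10⁻¹⁹ J.
Energy delivered: (1.12 mW)(4990 s) = 5.589 J.
Photons incident: 5.589 / 5.457×10⁻¹⁹ = 1.024×10¹⁹, i.e. 1.024×10¹⁹/6.022×10²³ = 1.700×10⁻⁵ mol.
Fraction absorbed: 1 − 30.1/100 = 0.6990.
Photons absorbed: 0.6990 × 1.700×10⁻⁵ = 1.188×10⁻⁵ mol.
Φ = 2.222×10⁻⁶ mol / 1.188×10⁻⁵ mol photons = 0.187.

Φ = 0.187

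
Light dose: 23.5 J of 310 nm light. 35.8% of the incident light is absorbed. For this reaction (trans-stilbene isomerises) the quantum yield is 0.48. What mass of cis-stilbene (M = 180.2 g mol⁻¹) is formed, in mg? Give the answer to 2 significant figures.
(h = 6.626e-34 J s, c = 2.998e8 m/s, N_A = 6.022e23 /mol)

Photon energy at 310 nm: hc/λ = (6.626e-34)(2.998e8)/(310e-9) = 6.408e-19 J.
Photons incident: 23.5 / 6.408e-19 = 3.667e19, i.e. 3.667e19/6.022e23 = 6.089e-5 mol.
Photons absorbed: 0.358 × 6.089e-5 = 2.180e-5 mol.
Product: Φ × n_abs = 0.48 × 2.180e-5 = 1.046e-5 mol.
Mass: 1.046e-5 × 180.2 = 0.001885 g = 1.9 mg.

1.9 mg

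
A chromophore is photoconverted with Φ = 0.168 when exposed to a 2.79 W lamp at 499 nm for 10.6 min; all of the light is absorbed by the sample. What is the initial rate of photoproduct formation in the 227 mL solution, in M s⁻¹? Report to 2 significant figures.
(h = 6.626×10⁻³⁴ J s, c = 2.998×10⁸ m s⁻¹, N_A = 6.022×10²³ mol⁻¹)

8.6×10⁻⁶ M s⁻¹

Photon energy at 499 nm: hc/λ = (6.626×10⁻³⁴)(2.998×10⁸)/(499×10⁻⁹) = 3.981×10⁻¹⁹ J.
Energy delivered: (2.79 W)(636 s) = 1774 J.
Photons incident: 1774 / 3.981×10⁻¹⁹ = 4.456×10²¹, i.e. 4.456×10²¹/6.022×10²³ = 0.007400 mol.
Product formed: 0.168 × 0.007400 = 0.001243 mol.
Rate: 0.001243 mol / (636 s × 0.227 L) = 8.6×10⁻⁶ M s⁻¹.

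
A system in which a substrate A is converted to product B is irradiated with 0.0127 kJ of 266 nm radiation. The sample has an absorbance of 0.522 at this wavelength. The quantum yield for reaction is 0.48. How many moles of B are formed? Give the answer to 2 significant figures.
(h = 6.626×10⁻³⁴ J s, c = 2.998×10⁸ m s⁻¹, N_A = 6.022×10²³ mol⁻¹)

Photon energy at 266 nm: hc/λ = (6.626×10⁻³⁴)(2.998×10⁸)/(266×10⁻⁹) = 7.468×10⁻¹⁹ J.
Incident energy: 0.0127 kJ = 12.7 J.
Photons incident: 12.7 / 7.468×10⁻¹⁹ = 1.701×10¹⁹, i.e. 1.701×10¹⁹/6.022×10²³ = 2.825×10⁻⁵ mol.
Fraction absorbed: 1 − 10^(−0.522) = 0.6994.
Photons absorbed: 0.6994 × 2.825×10⁻⁵ = 1.976×10⁻⁵ mol.
Product: Φ × n_abs = 0.48 × 1.976×10⁻⁵ = 9.485×10⁻⁶ mol.

9.5×10⁻⁶ mol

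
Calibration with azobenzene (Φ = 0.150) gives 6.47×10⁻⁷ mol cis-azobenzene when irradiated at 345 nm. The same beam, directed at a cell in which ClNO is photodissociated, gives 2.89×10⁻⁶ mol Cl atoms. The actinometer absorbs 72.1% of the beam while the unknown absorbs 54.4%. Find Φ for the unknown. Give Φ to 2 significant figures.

Photons absorbed by the actinometer: 6.47×10⁻⁷ / 0.150 = 4.313×10⁻⁶ mol.
Incident flux: 4.313×10⁻⁶ / 0.721 = 5.982×10⁻⁶ einstein.
Absorbed by unknown: 0.544 × 5.982×10⁻⁶ = 3.254×10⁻⁶ mol.
Φ(unknown) = 2.89×10⁻⁶ / 3.254×10⁻⁶ = 0.89.

Φ = 0.89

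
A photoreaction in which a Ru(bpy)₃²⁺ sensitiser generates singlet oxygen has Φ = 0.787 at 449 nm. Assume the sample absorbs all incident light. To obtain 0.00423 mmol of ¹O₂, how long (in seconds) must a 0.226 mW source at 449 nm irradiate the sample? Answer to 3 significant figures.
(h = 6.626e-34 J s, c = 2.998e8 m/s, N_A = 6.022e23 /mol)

Product: 0.00423 mmol = 4.23e-6 mol.
Photons that must be absorbed: 4.23e-6 / 0.787 = 5.375e-6 mol.
Photon energy: hc/λ = 4.424e-19 J; per mole, 2.664e5 J mol⁻¹.
Energy required: 5.375e-6 × 2.664e5 = 1.432 J.
Time: 1.432 J / 0.000226 W = 6340 s.

t ≈ 6340 s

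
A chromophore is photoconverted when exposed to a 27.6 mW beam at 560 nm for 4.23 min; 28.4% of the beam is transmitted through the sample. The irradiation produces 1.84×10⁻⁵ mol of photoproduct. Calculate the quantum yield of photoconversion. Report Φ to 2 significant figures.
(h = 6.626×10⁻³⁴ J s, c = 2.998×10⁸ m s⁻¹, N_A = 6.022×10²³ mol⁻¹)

Photon energy at 560 nm: hc/λ = (6.626×10⁻³⁴)(2.998×10⁸)/(560×10⁻⁹) = 3.547×10⁻¹⁹ J.
Energy delivered: (27.6 mW)(253.8 s) = 7.005 J.
Photons incident: 7.005 / 3.547×10⁻¹⁹ = 1.975×10¹⁹, i.e. 1.975×10¹⁹/6.022×10²³ = 3.280×10⁻⁵ mol.
Fraction absorbed: 1 − 28.4/100 = 0.7160.
Photons absorbed: 0.7160 × 3.280×10⁻⁵ = 2.348×10⁻⁵ mol.
Φ = 1.84×10⁻⁵ mol / 2.348×10⁻⁵ mol photons = 0.78.

Φ = 0.78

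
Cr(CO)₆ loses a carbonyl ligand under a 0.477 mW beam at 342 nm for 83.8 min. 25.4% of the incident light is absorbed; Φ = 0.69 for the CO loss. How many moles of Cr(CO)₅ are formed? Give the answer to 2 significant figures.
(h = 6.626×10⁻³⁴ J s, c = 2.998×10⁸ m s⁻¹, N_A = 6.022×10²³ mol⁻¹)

1.2×10⁻⁶ mol

Photon energy at 342 nm: hc/λ = (6.626×10⁻³⁴)(2.998×10⁸)/(342×10⁻⁹) = 5.808×10⁻¹⁹ J.
Energy delivered: (0.477 mW)(5028 s) = 2.398 J.
Photons incident: 2.398 / 5.808×10⁻¹⁹ = 4.129×10¹⁸, i.e. 4.129×10¹⁸/6.022×10²³ = 6.857×10⁻⁶ mol.
Photons absorbed: 0.254 × 6.857×10⁻⁶ = 1.742×10⁻⁶ mol.
Product: Φ × n_abs = 0.69 × 1.742×10⁻⁶ = 1.202×10⁻⁶ mol.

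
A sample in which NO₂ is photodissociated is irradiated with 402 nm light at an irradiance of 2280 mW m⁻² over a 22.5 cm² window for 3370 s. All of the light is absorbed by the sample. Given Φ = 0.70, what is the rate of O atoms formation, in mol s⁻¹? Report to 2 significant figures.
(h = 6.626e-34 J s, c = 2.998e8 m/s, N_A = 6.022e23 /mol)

1.2e-8 mol s⁻¹

Photon energy at 402 nm: hc/λ = (6.626e-34)(2.998e8)/(402e-9) = 4.941e-19 J.
Energy delivered: (2280 mW m⁻²)(22.5e-4 m²)(3370 s) = 17.29 J.
Photons incident: 17.29 / 4.941e-19 = 3.499e19, i.e. 3.499e19/6.022e23 = 5.810e-5 mol.
Product formed: 0.70 × 5.810e-5 = 4.067e-5 mol.
Rate: 4.067e-5 / 3370 s = 1.2e-8 mol s⁻¹.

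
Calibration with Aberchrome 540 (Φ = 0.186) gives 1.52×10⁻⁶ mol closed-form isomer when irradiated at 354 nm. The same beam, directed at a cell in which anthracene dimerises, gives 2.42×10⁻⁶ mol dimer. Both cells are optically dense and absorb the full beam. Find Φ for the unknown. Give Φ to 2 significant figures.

Photons absorbed by the actinometer: 1.52×10⁻⁶ / 0.186 = 8.172×10⁻⁶ mol.
Φ(unknown) = 2.42×10⁻⁶ / 8.172×10⁻⁶ = 0.30.

Φ = 0.30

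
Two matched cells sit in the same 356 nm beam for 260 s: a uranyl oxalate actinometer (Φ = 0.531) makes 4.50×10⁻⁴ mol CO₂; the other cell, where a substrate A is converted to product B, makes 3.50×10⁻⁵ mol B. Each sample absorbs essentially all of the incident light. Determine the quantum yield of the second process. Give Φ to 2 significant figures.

Photons absorbed by the actinometer: 4.50×10⁻⁴ / 0.531 = 8.475×10⁻⁴ mol.
Φ(unknown) = 3.50×10⁻⁵ / 8.475×10⁻⁴ = 0.041.

Φ = 0.041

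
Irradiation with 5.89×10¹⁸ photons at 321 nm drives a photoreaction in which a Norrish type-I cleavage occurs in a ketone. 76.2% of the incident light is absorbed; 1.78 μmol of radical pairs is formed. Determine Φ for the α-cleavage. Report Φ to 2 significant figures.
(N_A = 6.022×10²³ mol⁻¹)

Φ = 0.24

Product: 1.78 μmol = 1.78×10⁻⁶ mol.
Moles of photons: 5.89×10¹⁸ / 6.022×10²³ = 9.781×10⁻⁶ mol.
Photons absorbed: 0.762 × 9.781×10⁻⁶ = 7.453×10⁻⁶ mol.
Φ = 1.78×10⁻⁶ mol / 7.453×10⁻⁶ mol photons = 0.24.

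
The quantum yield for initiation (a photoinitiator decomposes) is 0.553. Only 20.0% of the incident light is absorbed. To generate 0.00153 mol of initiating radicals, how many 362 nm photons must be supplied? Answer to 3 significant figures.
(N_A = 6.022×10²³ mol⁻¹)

8.33×10²¹ photons

Photons that must be absorbed: 0.00153 / 0.553 = 0.002767 mol.
Incident photons needed: 0.002767 / 0.200 = 0.01383 mol.
Photon count: 0.01383 × 6.022×10²³ = 8.33×10²¹.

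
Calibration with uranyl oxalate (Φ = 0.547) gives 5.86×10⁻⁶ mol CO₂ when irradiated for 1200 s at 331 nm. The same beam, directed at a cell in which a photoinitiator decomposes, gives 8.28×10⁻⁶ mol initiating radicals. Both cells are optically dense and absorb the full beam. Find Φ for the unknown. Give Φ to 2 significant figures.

Φ = 0.77

Photons absorbed by the actinometer: 5.86×10⁻⁶ / 0.547 = 1.071×10⁻⁵ mol.
Φ(unknown) = 8.28×10⁻⁶ / 1.071×10⁻⁵ = 0.77.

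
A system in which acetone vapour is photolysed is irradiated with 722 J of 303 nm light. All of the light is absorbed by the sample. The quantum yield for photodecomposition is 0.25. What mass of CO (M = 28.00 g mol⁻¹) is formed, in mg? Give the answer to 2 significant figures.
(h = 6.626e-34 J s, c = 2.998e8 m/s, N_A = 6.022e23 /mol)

Photon energy at 303 nm: hc/λ = (6.626e-34)(2.998e8)/(303e-9) = 6.556e-19 J.
Photons incident: 722 / 6.556e-19 = 1.101e21, i.e. 1.101e21/6.022e23 = 0.001828 mol.
Product: Φ × n_abs = 0.25 × 0.001828 = 4.570e-4 mol.
Mass: 4.570e-4 × 28.00 = 0.01280 g = 13 mg.

13 mg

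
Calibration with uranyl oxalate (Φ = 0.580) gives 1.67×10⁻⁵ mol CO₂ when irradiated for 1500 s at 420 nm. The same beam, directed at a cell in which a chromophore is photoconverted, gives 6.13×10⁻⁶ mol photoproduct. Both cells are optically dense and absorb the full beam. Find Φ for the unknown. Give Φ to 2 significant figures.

Φ = 0.21

Photons absorbed by the actinometer: 1.67×10⁻⁵ / 0.580 = 2.879×10⁻⁵ mol.
Φ(unknown) = 6.13×10⁻⁶ / 2.879×10⁻⁵ = 0.21.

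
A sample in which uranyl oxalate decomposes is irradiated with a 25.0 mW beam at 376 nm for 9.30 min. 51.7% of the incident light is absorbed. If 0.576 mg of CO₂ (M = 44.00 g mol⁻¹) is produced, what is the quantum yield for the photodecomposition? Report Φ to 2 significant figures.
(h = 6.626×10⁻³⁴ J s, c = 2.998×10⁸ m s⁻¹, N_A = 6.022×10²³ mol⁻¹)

Product: 0.576 mg / 44.00 g mol⁻¹ = 1.309×10⁻⁵ mol.
Photon energy at 376 nm: hc/λ = (6.626×10⁻³⁴)(2.998×10⁸)/(376×10⁻⁹) = 5.283×10⁻¹⁹ J.
Energy delivered: (25.0 mW)(558 s) = 13.95 J.
Photons incident: 13.95 / 5.283×10⁻¹⁹ = 2.641×10¹⁹, i.e. 2.641×10¹⁹/6.022×10²³ = 4.386×10⁻⁵ mol.
Photons absorbed: 0.517 × 4.386×10⁻⁵ = 2.268×10⁻⁵ mol.
Φ = 1.309×10⁻⁵ mol / 2.268×10⁻⁵ mol photons = 0.58.

Φ = 0.58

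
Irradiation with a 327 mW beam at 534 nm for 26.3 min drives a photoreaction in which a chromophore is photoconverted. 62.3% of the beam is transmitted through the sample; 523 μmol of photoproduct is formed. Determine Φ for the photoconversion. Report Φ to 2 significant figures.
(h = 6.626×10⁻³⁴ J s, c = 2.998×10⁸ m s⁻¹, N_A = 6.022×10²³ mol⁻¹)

Product: 523 μmol = 5.23×10⁻⁴ mol.
Photon energy at 534 nm: hc/λ = (6.626×10⁻³⁴)(2.998×10⁸)/(534×10⁻⁹) = 3.720×10⁻¹⁹ J.
Energy delivered: (327 mW)(1578 s) = 516.0 J.
Photons incident: 516.0 / 3.720×10⁻¹⁹ = 1.387×10²¹, i.e. 1.387×10²¹/6.022×10²³ = 0.002303 mol.
Fraction absorbed: 1 − 62.3/100 = 0.3770.
Photons absorbed: 0.3770 × 0.002303 = 8.682×10⁻⁴ mol.
Φ = 5.23×10⁻⁴ mol / 8.682×10⁻⁴ mol photons = 0.60.

Φ = 0.60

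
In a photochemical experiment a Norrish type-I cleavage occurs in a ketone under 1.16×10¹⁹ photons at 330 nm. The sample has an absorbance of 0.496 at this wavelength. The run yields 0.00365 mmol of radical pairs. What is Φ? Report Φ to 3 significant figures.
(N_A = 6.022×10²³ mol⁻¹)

Product: 0.00365 mmol = 3.65×10⁻⁶ mol.
Moles of photons: 1.16×10¹⁹ / 6.022×10²³ = 1.926×10⁻⁵ mol.
Fraction absorbed: 1 − 10^(−0.496) = 0.6808.
Photons absorbed: 0.6808 × 1.926×10⁻⁵ = 1.311×10⁻⁵ mol.
Φ = 3.65×10⁻⁶ mol / 1.311×10⁻⁵ mol photons = 0.278.

Φ = 0.278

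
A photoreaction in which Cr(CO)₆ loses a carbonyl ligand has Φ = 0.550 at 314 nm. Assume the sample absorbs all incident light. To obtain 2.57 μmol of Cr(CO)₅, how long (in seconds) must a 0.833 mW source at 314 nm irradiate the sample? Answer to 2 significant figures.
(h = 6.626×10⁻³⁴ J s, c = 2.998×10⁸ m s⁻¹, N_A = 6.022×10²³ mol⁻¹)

t ≈ 2100 s

Product: 2.57 μmol = 2.57×10⁻⁶ mol.
Photons that must be absorbed: 2.57×10⁻⁶ / 0.550 = 4.673×10⁻⁶ mol.
Photon energy: hc/λ = 6.326×10⁻¹⁹ J; per mole, 3.810×10⁵ J mol⁻¹.
Energy required: 4.673×10⁻⁶ × 3.810×10⁵ = 1.780 J.
Time: 1.780 J / 0.000833 W = 2100 s.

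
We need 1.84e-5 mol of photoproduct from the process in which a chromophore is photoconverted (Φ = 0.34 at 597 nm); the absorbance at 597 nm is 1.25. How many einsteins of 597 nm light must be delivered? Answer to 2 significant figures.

Photons that must be absorbed: 1.84e-5 / 0.34 = 5.412e-5 mol.
Fraction absorbed: 1 − 10^(−1.25) = 0.9438.
Incident photons needed: 5.412e-5 / 0.9438 = 5.734e-5 mol.

5.7e-5 einstein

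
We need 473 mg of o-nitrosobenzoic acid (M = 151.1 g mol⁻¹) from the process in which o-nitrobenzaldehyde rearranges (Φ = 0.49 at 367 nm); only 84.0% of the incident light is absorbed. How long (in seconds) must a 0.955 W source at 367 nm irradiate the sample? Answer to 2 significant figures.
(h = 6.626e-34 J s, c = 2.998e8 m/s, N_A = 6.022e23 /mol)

t ≈ 2600 s

Product: 473 mg / 151.1 g mol⁻¹ = 0.003130 mol.
Photons that must be absorbed: 0.003130 / 0.49 = 0.006388 mol.
Incident photons needed: 0.006388 / 0.840 = 0.007605 mol.
Photon energy: hc/λ = 5.413e-19 J; per mole, 3.260e5 J mol⁻¹.
Energy required: 0.007605 × 3.260e5 = 2479 J.
Time: 2479 J / 0.955 W = 2600 s.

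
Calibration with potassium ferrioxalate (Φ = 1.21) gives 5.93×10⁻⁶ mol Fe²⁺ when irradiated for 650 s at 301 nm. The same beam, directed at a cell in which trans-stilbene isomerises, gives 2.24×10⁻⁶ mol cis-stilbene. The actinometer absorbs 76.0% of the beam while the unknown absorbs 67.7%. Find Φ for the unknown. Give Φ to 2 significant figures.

Φ = 0.51

Photons absorbed by the actinometer: 5.93×10⁻⁶ / 1.21 = 4.901×10⁻⁶ mol.
Incident flux: 4.901×10⁻⁶ / 0.760 = 6.449×10⁻⁶ einstein.
Absorbed by unknown: 0.677 × 6.449×10⁻⁶ = 4.366×10⁻⁶ mol.
Φ(unknown) = 2.24×10⁻⁶ / 4.366×10⁻⁶ = 0.51.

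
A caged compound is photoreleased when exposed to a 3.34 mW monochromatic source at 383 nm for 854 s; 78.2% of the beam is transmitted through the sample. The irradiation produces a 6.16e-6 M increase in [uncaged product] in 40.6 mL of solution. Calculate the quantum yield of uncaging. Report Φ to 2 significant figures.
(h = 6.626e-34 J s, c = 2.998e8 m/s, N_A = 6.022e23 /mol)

Φ = 0.13

Product: (6.16e-6 M)(0.0406 L) = 2.501e-7 mol.
Photon energy at 383 nm: hc/λ = (6.626e-34)(2.998e8)/(383e-9) = 5.187e-19 J.
Energy delivered: (3.34 mW)(854 s) = 2.852 J.
Photons incident: 2.852 / 5.187e-19 = 5.498e18, i.e. 5.498e18/6.022e23 = 9.130e-6 mol.
Fraction absorbed: 1 − 78.2/100 = 0.2180.
Photons absorbed: 0.2180 × 9.130e-6 = 1.990e-6 mol.
Φ = 2.501e-7 mol / 1.990e-6 mol photons = 0.13.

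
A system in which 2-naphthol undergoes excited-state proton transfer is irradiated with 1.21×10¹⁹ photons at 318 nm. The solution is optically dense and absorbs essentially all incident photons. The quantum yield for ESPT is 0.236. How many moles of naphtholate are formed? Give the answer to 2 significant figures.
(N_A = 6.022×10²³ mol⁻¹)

4.7×10⁻⁶ mol

Moles of photons: 1.21×10¹⁹ / 6.022×10²³ = 2.009×10⁻⁵ mol.
Product: Φ × n_abs = 0.236 × 2.009×10⁻⁵ = 4.741×10⁻⁶ mol.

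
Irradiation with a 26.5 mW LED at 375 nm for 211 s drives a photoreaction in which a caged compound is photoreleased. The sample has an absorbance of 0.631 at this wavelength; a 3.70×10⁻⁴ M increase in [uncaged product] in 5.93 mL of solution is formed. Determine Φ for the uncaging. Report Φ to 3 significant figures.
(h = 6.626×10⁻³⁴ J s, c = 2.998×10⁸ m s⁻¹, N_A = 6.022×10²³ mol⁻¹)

Φ = 0.163

Product: (3.70×10⁻⁴ M)(0.00593 L) = 2.194×10⁻⁶ mol.
Photon energy at 375 nm: hc/λ = (6.626×10⁻³⁴)(2.998×10⁸)/(375×10⁻⁹) = 5.297×10⁻¹⁹ J.
Energy delivered: (26.5 mW)(211 s) = 5.592 J.
Photons incident: 5.592 / 5.297×10⁻¹⁹ = 1.056×10¹⁹, i.e. 1.056×10¹⁹/6.022×10²³ = 1.754×10⁻⁵ mol.
Fraction absorbed: 1 − 10^(−0.631) = 0.7661.
Photons absorbed: 0.7661 × 1.754×10⁻⁵ = 1.344×10⁻⁵ mol.
Φ = 2.194×10⁻⁶ mol / 1.344×10⁻⁵ mol photons = 0.163.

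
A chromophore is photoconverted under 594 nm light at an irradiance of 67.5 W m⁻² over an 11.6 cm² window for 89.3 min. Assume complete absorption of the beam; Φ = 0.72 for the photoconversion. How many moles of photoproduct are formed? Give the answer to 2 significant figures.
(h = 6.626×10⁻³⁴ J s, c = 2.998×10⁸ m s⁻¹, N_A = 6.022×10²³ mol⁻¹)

Photon energy at 594 nm: hc/λ = (6.626×10⁻³⁴)(2.998×10⁸)/(594×10⁻⁹) = 3.344×10⁻¹⁹ J.
Energy delivered: (67.5 W m⁻²)(11.6×10⁻⁴ m²)(5358 s) = 419.5 J.
Photons incident: 419.5 / 3.344×10⁻¹⁹ = 1.254×10²¹, i.e. 1.254×10²¹/6.022×10²³ = 0.002082 mol.
Product: Φ × n_abs = 0.72 × 0.002082 = 0.001499 mol.

0.0015 mol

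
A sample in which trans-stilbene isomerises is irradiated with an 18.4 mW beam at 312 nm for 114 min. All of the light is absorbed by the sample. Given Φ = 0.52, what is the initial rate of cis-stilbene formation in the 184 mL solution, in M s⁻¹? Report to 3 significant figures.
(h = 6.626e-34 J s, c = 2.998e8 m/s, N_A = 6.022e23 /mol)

Photon energy at 312 nm: hc/λ = (6.626e-34)(2.998e8)/(312e-9) = 6.367e-19 J.
Energy delivered: (18.4 mW)(6840 s) = 125.9 J.
Photons incident: 125.9 / 6.367e-19 = 1.977e20, i.e. 1.977e20/6.022e23 = 3.283e-4 mol.
Product formed: 0.52 × 3.283e-4 = 1.707e-4 mol.
Rate: 1.707e-4 mol / (6840 s × 0.184 L) = 1.36e-7 M s⁻¹.

1.36e-7 M s⁻¹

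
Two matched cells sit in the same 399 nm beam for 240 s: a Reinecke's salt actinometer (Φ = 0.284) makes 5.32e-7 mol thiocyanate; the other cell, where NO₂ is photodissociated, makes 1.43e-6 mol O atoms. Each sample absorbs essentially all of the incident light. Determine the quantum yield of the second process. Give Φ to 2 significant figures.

Photons absorbed by the actinometer: 5.32e-7 / 0.284 = 1.873e-6 mol.
Φ(unknown) = 1.43e-6 / 1.873e-6 = 0.76.

Φ = 0.76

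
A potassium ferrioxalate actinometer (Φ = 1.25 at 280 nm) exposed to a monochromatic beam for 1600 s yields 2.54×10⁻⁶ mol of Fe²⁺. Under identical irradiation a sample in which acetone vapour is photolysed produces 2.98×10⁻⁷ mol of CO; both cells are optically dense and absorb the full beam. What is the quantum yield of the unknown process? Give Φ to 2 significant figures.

Photons absorbed by the actinometer: 2.54×10⁻⁶ / 1.25 = 2.032×10⁻⁶ mol.
Φ(unknown) = 2.98×10⁻⁷ / 2.032×10⁻⁶ = 0.15.

Φ = 0.15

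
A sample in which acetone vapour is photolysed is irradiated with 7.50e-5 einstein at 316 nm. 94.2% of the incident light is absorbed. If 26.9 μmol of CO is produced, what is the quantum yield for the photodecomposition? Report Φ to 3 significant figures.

Product: 26.9 μmol = 2.69e-5 mol.
Photons absorbed: 0.942 × 7.50e-5 = 7.065e-5 mol.
Φ = 2.69e-5 mol / 7.065e-5 mol photons = 0.381.

Φ = 0.381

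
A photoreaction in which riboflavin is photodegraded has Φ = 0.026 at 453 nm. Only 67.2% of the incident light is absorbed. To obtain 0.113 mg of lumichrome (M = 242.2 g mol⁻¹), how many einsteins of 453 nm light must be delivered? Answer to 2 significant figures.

2.7×10⁻⁵ einstein

Product: 0.113 mg / 242.2 g mol⁻¹ = 4.666×10⁻⁷ mol.
Photons that must be absorbed: 4.666×10⁻⁷ / 0.026 = 1.795×10⁻⁵ mol.
Incident photons needed: 1.795×10⁻⁵ / 0.672 = 2.671×10⁻⁵ mol.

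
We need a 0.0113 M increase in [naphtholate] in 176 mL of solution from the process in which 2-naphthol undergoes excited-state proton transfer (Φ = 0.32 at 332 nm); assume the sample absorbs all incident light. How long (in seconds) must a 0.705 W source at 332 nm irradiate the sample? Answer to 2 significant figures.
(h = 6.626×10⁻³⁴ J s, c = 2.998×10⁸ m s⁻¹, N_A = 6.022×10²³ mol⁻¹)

Product: (0.0113 M)(0.176 L) = 0.001989 mol.
Photons that must be absorbed: 0.001989 / 0.32 = 0.006216 mol.
Photon energy: hc/λ = 5.983×10⁻¹⁹ J; per mole, 3.603×10⁵ J mol⁻¹.
Energy required: 0.006216 × 3.603×10⁵ = 2240 J.
Time: 2240 J / 0.705 W = 3200 s.

t ≈ 3200 s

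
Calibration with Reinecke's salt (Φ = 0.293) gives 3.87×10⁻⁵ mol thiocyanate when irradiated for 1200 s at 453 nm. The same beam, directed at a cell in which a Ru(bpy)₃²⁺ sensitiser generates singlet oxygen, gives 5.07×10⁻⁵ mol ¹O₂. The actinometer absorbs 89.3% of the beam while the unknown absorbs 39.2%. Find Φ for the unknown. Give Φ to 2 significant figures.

Φ = 0.87

Photons absorbed by the actinometer: 3.87×10⁻⁵ / 0.293 = 1.321×10⁻⁴ mol.
Incident flux: 1.321×10⁻⁴ / 0.893 = 1.479×10⁻⁴ einstein.
Absorbed by unknown: 0.392 × 1.479×10⁻⁴ = 5.798×10⁻⁵ mol.
Φ(unknown) = 5.07×10⁻⁵ / 5.798×10⁻⁵ = 0.87.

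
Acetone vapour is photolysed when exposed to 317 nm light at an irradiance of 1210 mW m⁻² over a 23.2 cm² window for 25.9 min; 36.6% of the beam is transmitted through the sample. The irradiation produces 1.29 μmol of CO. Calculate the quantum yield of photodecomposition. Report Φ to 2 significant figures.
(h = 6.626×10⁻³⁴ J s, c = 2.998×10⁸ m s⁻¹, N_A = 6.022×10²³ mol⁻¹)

Φ = 0.18

Product: 1.29 μmol = 1.29×10⁻⁶ mol.
Photon energy at 317 nm: hc/λ = (6.626×10⁻³⁴)(2.998×10⁸)/(317×10⁻⁹) = 6.266×10⁻¹⁹ J.
Energy delivered: (1210 mW m⁻²)(23.2×10⁻⁴ m²)(1554 s) = 4.362 J.
Photons incident: 4.362 / 6.266×10⁻¹⁹ = 6.961×10¹⁸, i.e. 6.961×10¹⁸/6.022×10²³ = 1.156×10⁻⁵ mol.
Fraction absorbed: 1 − 36.6/100 = 0.6340.
Photons absorbed: 0.6340 × 1.156×10⁻⁵ = 7.329×10⁻⁶ mol.
Φ = 1.29×10⁻⁶ mol / 7.329×10⁻⁶ mol photons = 0.18.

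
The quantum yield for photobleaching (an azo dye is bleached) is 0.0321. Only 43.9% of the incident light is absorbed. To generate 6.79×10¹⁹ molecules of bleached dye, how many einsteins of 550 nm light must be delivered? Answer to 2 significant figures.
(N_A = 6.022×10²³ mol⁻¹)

0.0080 einstein

Product: 6.79×10¹⁹ / 6.022×10²³ = 1.128×10⁻⁴ mol.
Photons that must be absorbed: 1.128×10⁻⁴ / 0.0321 = 0.003514 mol.
Incident photons needed: 0.003514 / 0.439 = 0.008005 mol.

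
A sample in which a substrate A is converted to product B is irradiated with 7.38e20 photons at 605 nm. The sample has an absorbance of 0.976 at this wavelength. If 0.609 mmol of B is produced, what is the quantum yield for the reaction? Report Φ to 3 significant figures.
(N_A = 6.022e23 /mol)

Φ = 0.556

Product: 0.609 mmol = 6.09e-4 mol.
Moles of photons: 7.38e20 / 6.022e23 = 0.001226 mol.
Fraction absorbed: 1 − 10^(−0.976) = 0.8943.
Photons absorbed: 0.8943 × 0.001226 = 0.001096 mol.
Φ = 6.09e-4 mol / 0.001096 mol photons = 0.556.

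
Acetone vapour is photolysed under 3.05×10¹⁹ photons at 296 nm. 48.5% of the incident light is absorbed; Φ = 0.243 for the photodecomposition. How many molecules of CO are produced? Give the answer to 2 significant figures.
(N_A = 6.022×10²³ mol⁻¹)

3.6×10¹⁸ molecules

Moles of photons: 3.05×10¹⁹ / 6.022×10²³ = 5.065×10⁻⁵ mol.
Photons absorbed: 0.485 × 5.065×10⁻⁵ = 2.457×10⁻⁵ mol.
Product: Φ × n_abs = 0.243 × 2.457×10⁻⁵ = 5.971×10⁻⁶ mol.
As a count: 5.971×10⁻⁶ × 6.022×10²³ = 3.6×10¹⁸.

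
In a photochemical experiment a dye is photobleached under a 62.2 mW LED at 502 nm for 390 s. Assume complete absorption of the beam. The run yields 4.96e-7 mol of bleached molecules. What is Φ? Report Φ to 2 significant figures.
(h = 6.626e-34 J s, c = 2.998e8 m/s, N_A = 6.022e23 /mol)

Photon energy at 502 nm: hc/λ = (6.626e-34)(2.998e8)/(502e-9) = 3.957e-19 J.
Energy delivered: (62.2 mW)(390 s) = 24.26 J.
Photons incident: 24.26 / 3.957e-19 = 6.131e19, i.e. 6.131e19/6.022e23 = 1.018e-4 mol.
Φ = 4.96e-7 mol / 1.018e-4 mol photons = 0.0049.

Φ = 0.0049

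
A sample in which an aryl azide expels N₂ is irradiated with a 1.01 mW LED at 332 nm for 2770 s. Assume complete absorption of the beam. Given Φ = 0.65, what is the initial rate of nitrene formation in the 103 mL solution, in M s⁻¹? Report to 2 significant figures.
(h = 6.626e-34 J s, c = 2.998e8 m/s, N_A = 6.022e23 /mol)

1.8e-8 M s⁻¹

Photon energy at 332 nm: hc/λ = (6.626e-34)(2.998e8)/(332e-9) = 5.983e-19 J.
Energy delivered: (1.01 mW)(2770 s) = 2.798 J.
Photons incident: 2.798 / 5.983e-19 = 4.677e18, i.e. 4.677e18/6.022e23 = 7.767e-6 mol.
Product formed: 0.65 × 7.767e-6 = 5.049e-6 mol.
Rate: 5.049e-6 mol / (2770 s × 0.103 L) = 1.8e-8 M s⁻¹.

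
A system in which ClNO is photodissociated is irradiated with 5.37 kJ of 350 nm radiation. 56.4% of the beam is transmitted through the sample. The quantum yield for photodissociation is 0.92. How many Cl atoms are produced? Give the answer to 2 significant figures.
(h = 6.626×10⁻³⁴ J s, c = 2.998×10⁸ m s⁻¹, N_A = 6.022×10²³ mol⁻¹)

Photon energy at 350 nm: hc/λ = (6.626×10⁻³⁴)(2.998×10⁸)/(350×10⁻⁹) = 5.676×10⁻¹⁹ J.
Incident energy: 5.37 kJ = 5370 J.
Photons incident: 5370 / 5.676×10⁻¹⁹ = 9.461×10²¹, i.e. 9.461×10²¹/6.022×10²³ = 0.01571 mol.
Fraction absorbed: 1 − 56.4/100 = 0.4360.
Photons absorbed: 0.4360 × 0.01571 = 0.006850 mol.
Product: Φ × n_abs = 0.92 × 0.006850 = 0.006302 mol.
As a count: 0.006302 × 6.022×10²³ = 3.8×10²¹.

3.8×10²¹ atoms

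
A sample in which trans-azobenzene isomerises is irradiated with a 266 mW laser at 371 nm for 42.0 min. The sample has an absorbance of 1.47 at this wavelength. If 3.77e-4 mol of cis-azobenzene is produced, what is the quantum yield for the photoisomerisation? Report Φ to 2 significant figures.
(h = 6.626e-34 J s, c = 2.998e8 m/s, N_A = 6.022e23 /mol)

Φ = 0.19

Photon energy at 371 nm: hc/λ = (6.626e-34)(2.998e8)/(371e-9) = 5.354e-19 J.
Energy delivered: (266 mW)(2520 s) = 670.3 J.
Photons incident: 670.3 / 5.354e-19 = 1.252e21, i.e. 1.252e21/6.022e23 = 0.002079 mol.
Fraction absorbed: 1 − 10^(−1.47) = 0.9661.
Photons absorbed: 0.9661 × 0.002079 = 0.002009 mol.
Φ = 3.77e-4 mol / 0.002009 mol photons = 0.19.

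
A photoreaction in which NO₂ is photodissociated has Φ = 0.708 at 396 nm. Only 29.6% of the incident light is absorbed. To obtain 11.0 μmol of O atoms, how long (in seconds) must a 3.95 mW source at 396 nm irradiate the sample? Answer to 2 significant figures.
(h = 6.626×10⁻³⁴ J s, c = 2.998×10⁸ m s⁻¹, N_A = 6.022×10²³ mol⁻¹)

t ≈ 4000 s

Product: 11.0 μmol = 1.10×10⁻⁵ mol.
Photons that must be absorbed: 1.10×10⁻⁵ / 0.708 = 1.554×10⁻⁵ mol.
Incident photons needed: 1.554×10⁻⁵ / 0.296 = 5.250×10⁻⁵ mol.
Photon energy: hc/λ = 5.016×10⁻¹⁹ J; per mole, 3.021×10⁵ J mol⁻¹.
Energy required: 5.250×10⁻⁵ × 3.021×10⁵ = 15.86 J.
Time: 15.86 J / 0.00395 W = 4000 s.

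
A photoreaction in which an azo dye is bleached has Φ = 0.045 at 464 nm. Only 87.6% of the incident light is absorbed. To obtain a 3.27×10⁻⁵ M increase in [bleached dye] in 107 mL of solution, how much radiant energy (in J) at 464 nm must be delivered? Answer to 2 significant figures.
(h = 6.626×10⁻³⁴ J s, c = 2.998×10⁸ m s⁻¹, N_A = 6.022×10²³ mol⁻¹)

Product: (3.27×10⁻⁵ M)(0.107 L) = 3.499×10⁻⁶ mol.
Photons that must be absorbed: 3.499×10⁻⁶ / 0.045 = 7.776×10⁻⁵ mol.
Incident photons needed: 7.776×10⁻⁵ / 0.876 = 8.877×10⁻⁵ mol.
Photon energy: hc/λ = 4.281×10⁻¹⁹ J; per mole, 2.578×10⁵ J mol⁻¹.
Energy required: 8.877×10⁻⁵ × 2.578×10⁵ = 23 J.

23 J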